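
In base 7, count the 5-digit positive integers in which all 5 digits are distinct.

First digit: 6 (nonzero). Second: 6 (not first). Third: 5, etc.
Total: 6 x 6 x 5 x 4 x 3.

Final answer: 2160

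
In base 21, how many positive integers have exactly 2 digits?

These are the integers in [21^1, 21^2), so the count is 21^2 - 21^1 = 20 x 21^1.

Final answer: 420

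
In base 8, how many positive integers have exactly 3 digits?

Leading digit: 7 options (nonzero). Other 2 digit(s): 8 options each.
Total: 7 x 8^2.

Final answer: 448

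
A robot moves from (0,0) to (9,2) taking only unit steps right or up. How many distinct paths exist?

Each path has 9 right steps and 2 up steps in some order (11 steps total).
Choose which 2 of the 11 steps are up: C(11,2).

Final answer: C(11,2) = 55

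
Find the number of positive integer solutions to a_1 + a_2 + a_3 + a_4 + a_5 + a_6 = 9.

Substitute a'_i = a_i - 1 (so a'_i >= 0). Then sum a'_i = 9 - 6 = 3.
Stars and bars: C(3+6-1, 6-1) = C(8,5).

Final answer: C(8,5) = 56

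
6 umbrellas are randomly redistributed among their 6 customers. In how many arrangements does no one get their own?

D(n) = (n-1)(D(n-1) + D(n-2)), D(0)=1, D(1)=0.
D(2) = 1 x (0 + 1) = 1
D(3) = 2 x (1 + 0) = 2
D(4) = 3 x (2 + 1) = 9
D(5) = 4 x (9 + 2) = 44
D(6) = 5 x (D(5) + D(4)) = 5 x (44 + 9)

Final answer: D(6) = 265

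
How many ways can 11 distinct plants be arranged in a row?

The number of ways to arrange 11 distinct objects is 11!.

Final answer: 11! = 39916800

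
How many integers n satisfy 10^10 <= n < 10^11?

First digit: 9 choices (1-9). Each of the remaining 10 digits: 10 choices.
Total: 9 x 10^10.

Final answer: 90000000000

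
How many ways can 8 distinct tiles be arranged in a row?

The number of ways to arrange 8 distinct objects is 8!.

Final answer: 8! = 40320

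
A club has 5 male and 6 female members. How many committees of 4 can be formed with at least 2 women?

Sum over valid woman counts:
C(6,2)C(5,2) = 150
C(6,3)C(5,1) = 100
C(6,4)C(5,0) = 15
Total: 150 + 100 + 15.

Final answer: 265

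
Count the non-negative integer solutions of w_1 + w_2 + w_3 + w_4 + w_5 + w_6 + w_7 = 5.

Stars and bars with 5 stars and 6 bars:
C(5+7-1, 7-1) = C(11,6).

Final answer: C(11,6) = 462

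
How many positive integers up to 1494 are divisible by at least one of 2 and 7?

Multiples of 2: 747. Multiples of 7: 213. Of both (lcm=14): 106.
By inclusion-exclusion: 747 + 213 - 106.

Final answer: 854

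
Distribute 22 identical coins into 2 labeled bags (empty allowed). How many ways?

Stars and bars: C(n+k-1, k-1) = C(23,1).

Final answer: C(23,1) = 23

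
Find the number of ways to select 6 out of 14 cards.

C(14,6) = 14!/(6! x (14-6)!).

Final answer: C(14,6) = 3003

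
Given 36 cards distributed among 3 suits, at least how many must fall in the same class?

By pigeonhole with 36 objects and 3 categories: ceiling(36/3).

Final answer: 12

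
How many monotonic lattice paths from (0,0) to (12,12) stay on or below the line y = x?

Total monotonic paths to (12,12): C(24,12) = 2704156.
By the reflection principle, paths that go above the diagonal number C(24,13) = 2496144.
Valid Dyck paths: 2704156 - 2496144.
(Check: C(24,12) - C(24,13) = C(24,12)/13, the Catalan number C_{12}.)

Final answer: C_{12} = 208012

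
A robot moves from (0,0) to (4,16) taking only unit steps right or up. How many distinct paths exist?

Each path has 4 right steps and 16 up steps in some order (20 steps total).
Choose which 16 of the 20 steps are up: C(20,16).

Final answer: C(20,16) = 4845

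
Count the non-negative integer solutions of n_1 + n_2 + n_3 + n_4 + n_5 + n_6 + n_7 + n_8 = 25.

Stars and bars with 25 stars and 7 bars:
C(25+8-1, 8-1) = C(32,7).

Final answer: C(32,7) = 3365856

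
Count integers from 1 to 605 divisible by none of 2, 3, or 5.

|div by 2|=302, |div by 3|=201, |div by 5|=121.
|div by 2&3|=100, |div by 2&5|=60, |div by 3&5|=40, |div by all|=20.
By inclusion-exclusion, divisible by at least one: 302+201+121-100-60-40+20 = 444.
Not divisible by any: 605 - 444.

Final answer: 161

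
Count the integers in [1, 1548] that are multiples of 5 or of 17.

Multiples of 5: 309. Multiples of 17: 91. Of both (lcm=85): 18.
By inclusion-exclusion: 309 + 91 - 18.

Final answer: 382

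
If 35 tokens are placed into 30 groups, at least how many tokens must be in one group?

By the pigeonhole principle: ceiling(35/30).

Final answer: 2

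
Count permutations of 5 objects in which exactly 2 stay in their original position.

Choose which 2 elements are fixed: C(5,2) = 10.
Derange the remaining 3 using D(j) = (j-1)(D(j-1) + D(j-2)), D(0)=1, D(1)=0: D(2)=1, D(3)=2.
Total: 10 x 2.

Final answer: C(5,2) D(3) = 20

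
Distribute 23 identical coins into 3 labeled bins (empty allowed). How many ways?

Stars and bars: C(n+k-1, k-1) = C(25,2).

Final answer: C(25,2) = 300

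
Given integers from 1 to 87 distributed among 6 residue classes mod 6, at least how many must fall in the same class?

By pigeonhole with 87 objects and 6 categories: ceiling(87/6).

Final answer: 15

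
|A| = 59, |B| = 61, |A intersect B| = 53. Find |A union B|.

|A union B| = |A| + |B| - |A intersect B| = 59 + 61 - 53.

Final answer: 67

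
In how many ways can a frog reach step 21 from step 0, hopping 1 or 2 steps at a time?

Condition on the final move: it is a 1-step (f(n-1) ways to get there) or a 2-step (f(n-2) ways), so f(n) = f(n-1) + f(n-2), with f(1)=1, f(2)=2.
Computing successive values: f(1)=1, f(2)=2, f(3)=3, f(4)=5, f(5)=8, f(6)=13, f(7)=21, f(8)=34, f(9)=55, f(10)=89, f(11)=144, f(12)=233, f(13)=377, f(14)=610, f(15)=987, f(16)=1597, f(17)=2584, f(18)=4181, f(19)=6765, f(20)=10946, f(21)=17711.

Final answer: 17711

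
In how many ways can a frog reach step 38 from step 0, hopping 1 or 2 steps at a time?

Let f(n) be the number of climbs. Removing the last move (1 or 2 steps) gives f(n) = f(n-1) + f(n-2); base cases f(1)=1, f(2)=2.
Computing successive values: f(1)=1, f(2)=2, f(3)=3, f(4)=5, f(5)=8, f(6)=13, f(7)=21, f(8)=34, f(9)=55, f(10)=89, f(11)=144, f(12)=233, f(13)=377, f(14)=610, f(15)=987, f(16)=1597, f(17)=2584, f(18)=4181, f(19)=6765, f(20)=10946, f(21)=17711, f(22)=28657, f(23)=46368, f(24)=75025, f(25)=121393, f(26)=196418, f(27)=317811, f(28)=514229, f(29)=832040, f(30)=1346269, f(31)=2178309, f(32)=3524578, f(33)=5702887, f(34)=9227465, f(35)=14930352, f(36)=24157817, f(37)=39088169, f(38)=63245986.

Final answer: 63245986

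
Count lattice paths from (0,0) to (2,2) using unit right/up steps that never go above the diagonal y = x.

Total monotonic paths to (2,2): C(4,2) = 6.
By the reflection principle, paths that go above the diagonal number C(4,3) = 4.
Valid Dyck paths: 6 - 4.
(These counts are the Catalan numbers.)

Final answer: C_{2} = 2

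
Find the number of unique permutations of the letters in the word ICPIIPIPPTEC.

Letters (C:2, E:1, I:4, P:4, T:1). Total letters: 12.
Permutations = 12!/(4! x 4! x 2!).

Final answer: 415800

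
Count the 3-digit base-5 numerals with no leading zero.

These are the integers in [5^2, 5^3), so the count is 5^3 - 5^2 = 4 x 5^2.

Final answer: 100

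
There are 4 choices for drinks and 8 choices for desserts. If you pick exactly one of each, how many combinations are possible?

By the multiplication principle: 4 x 8.

Final answer: 32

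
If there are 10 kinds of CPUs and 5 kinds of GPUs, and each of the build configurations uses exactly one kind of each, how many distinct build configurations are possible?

By the multiplication principle: 10 x 5.

Final answer: 50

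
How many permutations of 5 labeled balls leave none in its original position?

Derangements satisfy D(n) = (n-1)(D(n-1) + D(n-2)), starting from D(0)=1, D(1)=0.
D(2) = 1 x (0 + 1) = 1
D(3) = 2 x (1 + 0) = 2
D(4) = 3 x (2 + 1) = 9
D(5) = 4 x (D(4) + D(3)) = 4 x (9 + 2)

Final answer: D(5) = 44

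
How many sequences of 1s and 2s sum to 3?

Let f(n) be the number of climbs. Removing the last move (1 or 2 steps) gives f(n) = f(n-1) + f(n-2); base cases f(1)=1, f(2)=2.
Iterating the recurrence: f(1)=1, f(2)=2, f(3)=3.

Final answer: 3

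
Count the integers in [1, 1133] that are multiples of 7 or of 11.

Multiples of 7: 161. Multiples of 11: 103. Of both (lcm=77): 14.
By inclusion-exclusion: 161 + 103 - 14.

Final answer: 250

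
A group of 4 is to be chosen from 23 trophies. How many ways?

C(23,4) = 23!/(4! x (23-4)!).

Final answer: C(23,4) = 8855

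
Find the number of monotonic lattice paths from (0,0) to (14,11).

Each path has 14 right steps and 11 up steps in some order (25 steps total).
Choose which 11 of the 25 steps are up: C(25,11).

Final answer: C(25,11) = 4457400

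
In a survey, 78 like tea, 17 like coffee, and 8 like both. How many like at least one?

|A union B| = |A| + |B| - |A intersect B| = 78 + 17 - 8.

Final answer: 87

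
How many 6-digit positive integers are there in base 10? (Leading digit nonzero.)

In base 10, the leading digit has 9 choices (1..9); each of the remaining 5 digits has 10 choices.
Total: 9 x 10^5.

Final answer: 900000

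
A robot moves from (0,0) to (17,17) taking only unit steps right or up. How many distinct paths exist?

Each path has 17 right steps and 17 up steps in some order (34 steps total).
Choose which 17 of the 34 steps are up: C(34,17).

Final answer: C(34,17) = 2333606220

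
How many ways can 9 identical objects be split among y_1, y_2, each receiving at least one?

Substitute y'_i = y_i - 1 (so y'_i >= 0). Then sum y'_i = 9 - 2 = 7.
Stars and bars: C(7+2-1, 2-1) = C(8,1).

Final answer: C(8,1) = 8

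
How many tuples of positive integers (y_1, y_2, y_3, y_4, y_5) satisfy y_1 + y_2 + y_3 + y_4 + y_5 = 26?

Substitute y'_i = y_i - 1 (so y'_i >= 0). Then sum y'_i = 26 - 5 = 21.
Stars and bars: C(21+5-1, 5-1) = C(25,4).

Final answer: C(25,4) = 12650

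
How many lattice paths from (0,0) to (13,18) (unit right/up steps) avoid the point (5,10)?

Total paths to (13,18): C(31,18) = 206253075.
Paths through (5,10): C(15,10) x C(16,8) = 38648610.
Avoiding (5,10): 206253075 - 38648610.

Final answer: 167604465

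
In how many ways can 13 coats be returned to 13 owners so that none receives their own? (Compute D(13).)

D(n) = (n-1)(D(n-1) + D(n-2)), D(0)=1, D(1)=0.
D(2) = 1 x (0 + 1) = 1
D(3) = 2 x (1 + 0) = 2
D(4) = 3 x (2 + 1) = 9
D(5) = 4 x (9 + 2) = 44
D(6) = 5 x (44 + 9) = 265
D(7) = 6 x (265 + 44) = 1854
D(8) = 7 x (1854 + 265) = 14833
D(9) = 8 x (14833 + 1854) = 133496
D(10) = 9 x (133496 + 14833) = 1334961
D(11) = 10 x (1334961 + 133496) = 14684570
D(12) = 11 x (14684570 + 1334961) = 176214841
D(13) = 12 x (D(12) + D(11)) = 12 x (176214841 + 14684570)

Final answer: D(13) = 2290792932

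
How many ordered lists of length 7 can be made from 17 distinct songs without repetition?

P(17,7) = 17!/(17-7)! = 17!/10!.

Final answer: P(17,7) = 98017920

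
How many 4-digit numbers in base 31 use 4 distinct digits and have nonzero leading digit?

First digit: 30 (nonzero). Second: 30 (not first). Third: 29, etc.
Total: 30 x 30 x 29 x 28.

Final answer: 730800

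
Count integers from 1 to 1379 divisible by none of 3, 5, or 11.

|div by 3|=459, |div by 5|=275, |div by 11|=125.
|div by 3&5|=91, |div by 3&11|=41, |div by 5&11|=25, |div by all|=8.
By inclusion-exclusion, divisible by at least one: 459+275+125-91-41-25+8 = 710.
Not divisible by any: 1379 - 710.

Final answer: 669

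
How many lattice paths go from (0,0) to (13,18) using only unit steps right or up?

Each path has 13 right steps and 18 up steps in some order (31 steps total).
Choose which 18 of the 31 steps are up: C(31,18).

Final answer: C(31,18) = 206253075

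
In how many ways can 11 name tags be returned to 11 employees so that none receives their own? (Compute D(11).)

Use the recurrence D(n) = (n-1)(D(n-1) + D(n-2)) with D(0)=1, D(1)=0.
D(2) = 1 x (0 + 1) = 1
D(3) = 2 x (1 + 0) = 2
D(4) = 3 x (2 + 1) = 9
D(5) = 4 x (9 + 2) = 44
D(6) = 5 x (44 + 9) = 265
D(7) = 6 x (265 + 44) = 1854
D(8) = 7 x (1854 + 265) = 14833
D(9) = 8 x (14833 + 1854) = 133496
D(10) = 9 x (133496 + 14833) = 1334961
D(11) = 10 x (D(10) + D(9)) = 10 x (1334961 + 133496)

Final answer: D(11) = 14684570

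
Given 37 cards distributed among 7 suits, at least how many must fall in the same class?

By pigeonhole with 37 objects and 7 categories: ceiling(37/7).

Final answer: 6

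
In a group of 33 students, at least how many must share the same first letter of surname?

There are 26 possible values for first letter of surname. With 33 students and 26 categories, by pigeonhole: ceiling(33/26).

Final answer: 2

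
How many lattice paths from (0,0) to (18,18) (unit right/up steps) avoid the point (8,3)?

Total paths to (18,18): C(36,18) = 9075135300.
Paths through (8,3): C(11,3) x C(25,15) = 539345400.
Avoiding (8,3): 9075135300 - 539345400.

Final answer: 8535789900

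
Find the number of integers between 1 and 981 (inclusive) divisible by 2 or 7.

Multiples of 2: 490. Multiples of 7: 140. Of both (lcm=14): 70.
By inclusion-exclusion: 490 + 140 - 70.

Final answer: 560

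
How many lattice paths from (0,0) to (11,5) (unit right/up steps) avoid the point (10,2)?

Total paths to (11,5): C(16,5) = 4368.
Paths through (10,2): C(12,2) x C(4,3) = 264.
Avoiding (10,2): 4368 - 264.

Final answer: 4104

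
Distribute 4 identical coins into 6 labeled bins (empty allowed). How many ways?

Stars and bars: C(n+k-1, k-1) = C(9,5).

Final answer: C(9,5) = 126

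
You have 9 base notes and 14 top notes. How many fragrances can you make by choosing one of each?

By the multiplication principle: 9 x 14.

Final answer: 126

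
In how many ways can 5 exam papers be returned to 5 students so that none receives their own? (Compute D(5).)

D(n) = (n-1)(D(n-1) + D(n-2)), D(0)=1, D(1)=0.
D(2) = 1 x (0 + 1) = 1
D(3) = 2 x (1 + 0) = 2
D(4) = 3 x (2 + 1) = 9
D(5) = 4 x (D(4) + D(3)) = 4 x (9 + 2)

Final answer: D(5) = 44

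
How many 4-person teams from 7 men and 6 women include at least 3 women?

Sum over valid woman counts:
C(6,3)C(7,1) = 140
C(6,4)C(7,0) = 15
Total: 140 + 15.

Final answer: 155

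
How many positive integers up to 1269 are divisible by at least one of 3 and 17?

Multiples of 3: 423. Multiples of 17: 74. Of both (lcm=51): 24.
By inclusion-exclusion: 423 + 74 - 24.

Final answer: 473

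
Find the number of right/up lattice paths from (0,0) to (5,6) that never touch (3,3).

Total paths to (5,6): C(11,6) = 462.
Paths through (3,3): C(6,3) x C(5,3) = 200.
Avoiding (3,3): 462 - 200.

Final answer: 262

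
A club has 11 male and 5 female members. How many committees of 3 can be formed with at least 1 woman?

Sum over valid woman counts:
C(5,1)C(11,2) = 275
C(5,2)C(11,1) = 110
C(5,3)C(11,0) = 10
Total: 275 + 110 + 10.

Final answer: 395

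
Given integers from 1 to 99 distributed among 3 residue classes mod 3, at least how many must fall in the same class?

By pigeonhole with 99 objects and 3 categories: ceiling(99/3).

Final answer: 33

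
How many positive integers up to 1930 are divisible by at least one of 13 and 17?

Multiples of 13: 148. Multiples of 17: 113. Of both (lcm=221): 8.
By inclusion-exclusion: 148 + 113 - 8.

Final answer: 253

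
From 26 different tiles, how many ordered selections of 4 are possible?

P(26,4) = 26!/(26-4)! = 26!/22!.

Final answer: P(26,4) = 358800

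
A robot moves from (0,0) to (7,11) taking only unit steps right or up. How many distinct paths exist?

Each path has 7 right steps and 11 up steps in some order (18 steps total).
Choose which 11 of the 18 steps are up: C(18,11).

Final answer: C(18,11) = 31824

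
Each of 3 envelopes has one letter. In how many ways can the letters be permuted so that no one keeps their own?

Use the recurrence D(n) = (n-1)(D(n-1) + D(n-2)) with D(0)=1, D(1)=0.
D(2) = 1 x (0 + 1) = 1
D(3) = 2 x (D(2) + D(1)) = 2 x (1 + 0)

Final answer: D(3) = 2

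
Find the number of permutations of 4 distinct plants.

The number of ways to arrange 4 distinct objects is 4!.

Final answer: 4! = 24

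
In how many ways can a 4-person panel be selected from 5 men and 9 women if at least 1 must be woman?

Sum over valid woman counts:
C(9,1)C(5,3) = 90
C(9,2)C(5,2) = 360
C(9,3)C(5,1) = 420
C(9,4)C(5,0) = 126
Total: 90 + 360 + 420 + 126.

Final answer: 996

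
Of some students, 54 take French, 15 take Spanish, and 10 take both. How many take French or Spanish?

|A union B| = |A| + |B| - |A intersect B| = 54 + 15 - 10.

Final answer: 59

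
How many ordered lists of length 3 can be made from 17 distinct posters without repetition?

P(17,3) = 17!/(17-3)! = 17!/14!.

Final answer: P(17,3) = 4080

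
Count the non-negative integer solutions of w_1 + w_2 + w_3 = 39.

Stars and bars with 39 stars and 2 bars:
C(39+3-1, 3-1) = C(41,2).

Final answer: C(41,2) = 820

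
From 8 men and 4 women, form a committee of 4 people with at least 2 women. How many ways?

Sum over valid woman counts:
C(4,2)C(8,2) = 168
C(4,3)C(8,1) = 32
C(4,4)C(8,0) = 1
Total: 168 + 32 + 1.

Final answer: 201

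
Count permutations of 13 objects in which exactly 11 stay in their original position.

Choose which 11 elements are fixed: C(13,11) = 78.
Derange the remaining 2 using D(j) = (j-1)(D(j-1) + D(j-2)), D(0)=1, D(1)=0: D(2)=1.
Total: 78 x 1.

Final answer: C(13,11) D(2) = 78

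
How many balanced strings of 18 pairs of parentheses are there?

This is a standard Catalan-number count: the answer is C_n. Here n = 18 (pairs).
C_n = C(2n,n) - C(2n,n+1), so C_{18} = C(36,18) - C(36,19) = 9075135300 - 8597496600.

Final answer: C_{18} = 477638700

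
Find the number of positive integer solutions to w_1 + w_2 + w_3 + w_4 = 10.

Substitute w'_i = w_i - 1 (so w'_i >= 0). Then sum w'_i = 10 - 4 = 6.
Stars and bars: C(6+4-1, 4-1) = C(9,3).

Final answer: C(9,3) = 84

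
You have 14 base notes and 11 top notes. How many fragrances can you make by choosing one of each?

By the multiplication principle: 14 x 11.

Final answer: 154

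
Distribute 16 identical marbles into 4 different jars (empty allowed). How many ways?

Stars and bars: C(n+k-1, k-1) = C(19,3).

Final answer: C(19,3) = 969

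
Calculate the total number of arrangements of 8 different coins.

The number of ways to arrange 8 distinct objects is 8!.

Final answer: 8! = 40320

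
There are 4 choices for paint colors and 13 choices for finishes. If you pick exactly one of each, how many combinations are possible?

By the multiplication principle: 4 x 13.

Final answer: 52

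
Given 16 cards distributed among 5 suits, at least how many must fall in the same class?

By pigeonhole with 16 objects and 5 categories: ceiling(16/5).

Final answer: 4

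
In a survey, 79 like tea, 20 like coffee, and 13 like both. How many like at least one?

|A union B| = |A| + |B| - |A intersect B| = 79 + 20 - 13.

Final answer: 86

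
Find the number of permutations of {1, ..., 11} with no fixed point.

Derangements satisfy D(n) = (n-1)(D(n-1) + D(n-2)), starting from D(0)=1, D(1)=0.
Building up: D(2)=1, D(3)=2, D(4)=9, D(5)=44, D(6)=265, D(7)=1854, D(8)=14833, D(9)=133496, D(10)=1334961.
D(11) = 10 x (D(10) + D(9)) = 10 x (1334961 + 133496).

Final answer: D(11) = 14684570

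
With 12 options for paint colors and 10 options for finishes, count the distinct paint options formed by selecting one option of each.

By the multiplication principle: 12 x 10.

Final answer: 120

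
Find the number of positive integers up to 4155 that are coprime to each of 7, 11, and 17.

|div by 7|=593, |div by 11|=377, |div by 17|=244.
|div by 7&11|=53, |div by 7&17|=34, |div by 11&17|=22, |div by all|=3.
By inclusion-exclusion, divisible by at least one: 593+377+244-53-34-22+3 = 1108.
Not divisible by any: 4155 - 1108.

Final answer: 3047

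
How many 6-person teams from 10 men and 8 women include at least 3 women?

Sum over valid woman counts:
C(8,3)C(10,3) = 6720
C(8,4)C(10,2) = 3150
C(8,5)C(10,1) = 560
C(8,6)C(10,0) = 28
Total: 6720 + 3150 + 560 + 28.

Final answer: 10458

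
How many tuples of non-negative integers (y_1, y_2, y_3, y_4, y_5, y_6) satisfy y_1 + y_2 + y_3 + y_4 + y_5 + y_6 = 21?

Stars and bars with 21 stars and 5 bars:
C(21+6-1, 6-1) = C(26,5).

Final answer: C(26,5) = 65780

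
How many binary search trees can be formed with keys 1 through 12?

The structures are counted by the Catalan number C_n. Here n = 12.
C_n = C(2n,n)/(n+1), so C_{12} = C(24,12)/13 = 2704156/13.

Final answer: C_{12} = 208012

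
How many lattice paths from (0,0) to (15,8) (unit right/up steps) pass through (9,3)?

Paths (0,0)->(9,3): C(12,3) = 220.
Paths (9,3)->(15,8): C(11,5) = 462.
By multiplication principle: 220 x 462.

Final answer: 101640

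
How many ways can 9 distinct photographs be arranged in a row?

The number of ways to arrange 9 distinct objects is 9!.

Final answer: 9! = 362880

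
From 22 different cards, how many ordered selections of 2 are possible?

P(22,2) = 22!/(22-2)! = 22!/20!.

Final answer: P(22,2) = 462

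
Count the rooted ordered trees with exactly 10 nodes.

This is counted by the nth Catalan number C_n. Here n = 10 - 1 = 9.
C_n = C(2n,n)/(n+1), so C_{9} = C(18,9)/10 = 48620/10.

Final answer: C_{9} = 4862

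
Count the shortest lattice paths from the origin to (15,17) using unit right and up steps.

Each path has 15 right steps and 17 up steps in some order (32 steps total).
Choose which 17 of the 32 steps are up: C(32,17).

Final answer: C(32,17) = 565722720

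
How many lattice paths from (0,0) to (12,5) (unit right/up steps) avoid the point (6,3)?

Total paths to (12,5): C(17,5) = 6188.
Paths through (6,3): C(9,3) x C(8,2) = 2352.
Avoiding (6,3): 6188 - 2352.

Final answer: 3836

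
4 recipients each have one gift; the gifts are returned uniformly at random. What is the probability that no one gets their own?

Use the recurrence D(n) = (n-1)(D(n-1) + D(n-2)) with D(0)=1, D(1)=0.
Building up: D(2)=1, D(3)=2, D(4)=9.
Total arrangements: 4! = 24.
Probability = D(4)/4! = 3/8.

Final answer: D(4)/4! = 9/24 = 0.375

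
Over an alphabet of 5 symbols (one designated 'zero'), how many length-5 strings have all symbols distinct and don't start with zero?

First digit: 4 (nonzero). Second: 4 (not first). Third: 3, etc.
Total: 4 x 4 x 3 x 2 x 1.

Final answer: 96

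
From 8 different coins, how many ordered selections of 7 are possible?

P(8,7) = 8!/(8-7)! = 8!/1!.

Final answer: P(8,7) = 40320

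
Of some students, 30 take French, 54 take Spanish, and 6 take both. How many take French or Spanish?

|A union B| = |A| + |B| - |A intersect B| = 30 + 54 - 6.

Final answer: 78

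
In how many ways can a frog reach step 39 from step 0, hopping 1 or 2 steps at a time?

Condition on the final move: it is a 1-step (f(n-1) ways to get there) or a 2-step (f(n-2) ways), so f(n) = f(n-1) + f(n-2), with f(1)=1, f(2)=2.
Computing successive values: f(1)=1, f(2)=2, f(3)=3, f(4)=5, f(5)=8, f(6)=13, f(7)=21, f(8)=34, f(9)=55, f(10)=89, f(11)=144, f(12)=233, f(13)=377, f(14)=610, f(15)=987, f(16)=1597, f(17)=2584, f(18)=4181, f(19)=6765, f(20)=10946, f(21)=17711, f(22)=28657, f(23)=46368, f(24)=75025, f(25)=121393, f(26)=196418, f(27)=317811, f(28)=514229, f(29)=832040, f(30)=1346269, f(31)=2178309, f(32)=3524578, f(33)=5702887, f(34)=9227465, f(35)=14930352, f(36)=24157817, f(37)=39088169, f(38)=63245986, f(39)=102334155.

Final answer: 102334155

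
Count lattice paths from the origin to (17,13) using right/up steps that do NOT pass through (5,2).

Total paths to (17,13): C(30,13) = 119759850.
Paths through (5,2): C(7,2) x C(23,11) = 28393638.
Avoiding (5,2): 119759850 - 28393638.

Final answer: 91366212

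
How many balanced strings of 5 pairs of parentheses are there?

This is counted by the nth Catalan number C_n. Here n = 5 (pairs).
C_n = C(2n,n)/(n+1), so C_{5} = C(10,5)/6 = 252/6.

Final answer: C_{5} = 42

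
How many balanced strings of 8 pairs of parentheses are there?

This is a standard Catalan-number count: the answer is C_n. Here n = 8 (pairs).
Using C_0 = 1 and C_(k+1) = C_k x 2(2k+1)/(k+2), build up term by term: C_1=1, C_2=2, C_3=5, C_4=14, C_5=42, C_6=132, C_7=429, C_8=1430.

Final answer: C_{8} = 1430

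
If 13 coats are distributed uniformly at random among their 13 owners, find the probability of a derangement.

Derangements satisfy D(n) = (n-1)(D(n-1) + D(n-2)), starting from D(0)=1, D(1)=0.
Building up: D(2)=1, D(3)=2, D(4)=9, D(5)=44, D(6)=265, D(7)=1854, D(8)=14833, D(9)=133496, D(10)=1334961, D(11)=14684570, D(12)=176214841, D(13)=2290792932.
Total arrangements: 13! = 6227020800.
Probability = D(13)/13! = 63633137/172972800.

Final answer: D(13)/13! = 2290792932/6227020800 = 0.367879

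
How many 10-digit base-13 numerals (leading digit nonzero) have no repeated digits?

The leading digit has 12 choices (anything but zero); the next has 12 (anything but the first), then 11, and so on, one fewer each time.
Total: 12 x 12 x 11 x 10 x 9 x 8 x 7 x 6 x 5 x 4.

Final answer: 958003200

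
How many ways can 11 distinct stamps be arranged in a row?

The number of ways to arrange 11 distinct objects is 11!.

Final answer: 11! = 39916800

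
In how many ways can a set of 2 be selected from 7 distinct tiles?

C(7,2) = 7!/(2! x (7-2)!).

Final answer: C(7,2) = 21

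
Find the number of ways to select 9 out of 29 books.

C(29,9) = 29!/(9! x 20!).

Final answer: \binom{29}{9} = 10015005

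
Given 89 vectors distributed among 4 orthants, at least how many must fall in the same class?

By pigeonhole with 89 objects and 4 categories: ceiling(89/4).

Final answer: 23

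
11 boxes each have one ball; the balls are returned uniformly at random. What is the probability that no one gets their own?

Derangements satisfy D(n) = (n-1)(D(n-1) + D(n-2)), starting from D(0)=1, D(1)=0.
Building up: D(2)=1, D(3)=2, D(4)=9, D(5)=44, D(6)=265, D(7)=1854, D(8)=14833, D(9)=133496, D(10)=1334961, D(11)=14684570.
Total arrangements: 11! = 39916800.
Probability = D(11)/11! = 1468457/3991680.

Final answer: D(11)/11! = 14684570/39916800 = 0.367879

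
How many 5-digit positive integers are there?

These are the integers in [10^4, 10^5), so the count is 10^5 - 10^4 = 9 x 10^4.

Final answer: 90000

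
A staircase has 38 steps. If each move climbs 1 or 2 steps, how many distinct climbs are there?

Let f(n) count the ways. The last step is size 1 or 2, so f(n) = f(n-1) + f(n-2) with f(1)=1, f(2)=2.
Building up term by term: f(1)=1, f(2)=2, f(3)=3, f(4)=5, f(5)=8, f(6)=13, f(7)=21, f(8)=34, f(9)=55, f(10)=89, f(11)=144, f(12)=233, f(13)=377, f(14)=610, f(15)=987, f(16)=1597, f(17)=2584, f(18)=4181, f(19)=6765, f(20)=10946, f(21)=17711, f(22)=28657, f(23)=46368, f(24)=75025, f(25)=121393, f(26)=196418, f(27)=317811, f(28)=514229, f(29)=832040, f(30)=1346269, f(31)=2178309, f(32)=3524578, f(33)=5702887, f(34)=9227465, f(35)=14930352, f(36)=24157817, f(37)=39088169, f(38)=63245986.

Final answer: 63245986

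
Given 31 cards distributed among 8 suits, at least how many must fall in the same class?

By pigeonhole with 31 objects and 8 categories: ceiling(31/8).

Final answer: 4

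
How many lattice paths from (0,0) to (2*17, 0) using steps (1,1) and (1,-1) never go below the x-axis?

Total monotonic paths to (17,17): C(34,17) = 2333606220.
Reflecting each bad path at its first crossing gives a bijection with paths to (16,18): C(34,18) = 2203961430.
Valid Dyck paths: 2333606220 - 2203961430.
(These counts are the Catalan numbers.)

Final answer: C_{17} = 129644790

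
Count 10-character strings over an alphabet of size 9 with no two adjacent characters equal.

Let g(n) count such strings. g(1) = 9, and each valid string of length n-1 extends in 8 ways (any symbol but the last), so g(n) = 8 g(n-1).
Total: g(10) = 9 x 8^9.

Final answer: 9 x 8^{9} = 1207959552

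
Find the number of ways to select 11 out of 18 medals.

C(18,11) = 18!/(11! x 7!).

Final answer: \binom{18}{11} = 31824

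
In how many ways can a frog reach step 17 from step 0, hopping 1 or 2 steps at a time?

Condition on the final move: it is a 1-step (f(n-1) ways to get there) or a 2-step (f(n-2) ways), so f(n) = f(n-1) + f(n-2), with f(1)=1, f(2)=2.
Computing successive values: f(1)=1, f(2)=2, f(3)=3, f(4)=5, f(5)=8, f(6)=13, f(7)=21, f(8)=34, f(9)=55, f(10)=89, f(11)=144, f(12)=233, f(13)=377, f(14)=610, f(15)=987, f(16)=1597, f(17)=2584.

Final answer: 2584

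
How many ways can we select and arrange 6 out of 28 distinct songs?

P(28,6) = 28!/(28-6)! = 28!/22!.

Final answer: P(28,6) = 271252800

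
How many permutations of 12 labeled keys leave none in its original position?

D(n) = (n-1)(D(n-1) + D(n-2)), D(0)=1, D(1)=0.
D(2) = 1 x (0 + 1) = 1
D(3) = 2 x (1 + 0) = 2
D(4) = 3 x (2 + 1) = 9
D(5) = 4 x (9 + 2) = 44
D(6) = 5 x (44 + 9) = 265
D(7) = 6 x (265 + 44) = 1854
D(8) = 7 x (1854 + 265) = 14833
D(9) = 8 x (14833 + 1854) = 133496
D(10) = 9 x (133496 + 14833) = 1334961
D(11) = 10 x (1334961 + 133496) = 14684570
D(12) = 11 x (D(11) + D(10)) = 11 x (14684570 + 1334961)

Final answer: D(12) = 176214841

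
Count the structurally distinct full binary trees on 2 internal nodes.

The structures are counted by the Catalan number C_n. Here n = 2.
Using C_0 = 1 and C_(k+1) = C_k x 2(2k+1)/(k+2), build up term by term: C_1=1, C_2=2.

Final answer: C_{2} = 2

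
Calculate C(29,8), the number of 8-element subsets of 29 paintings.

C(29,8) = 29!/(8! x 21!).

Final answer: \binom{29}{8} = 4292145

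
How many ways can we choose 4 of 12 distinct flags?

C(12,4) = 12!/(4! x 8!).

Final answer: \binom{12}{4} = 495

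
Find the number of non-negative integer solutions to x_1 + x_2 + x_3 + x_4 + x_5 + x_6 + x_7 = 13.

Stars and bars with 13 stars and 6 bars:
C(13+7-1, 7-1) = C(19,6).

Final answer: C(19,6) = 27132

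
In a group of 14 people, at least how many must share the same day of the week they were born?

There are 7 possible values for day of the week they were born. With 14 people and 7 categories, by pigeonhole: ceiling(14/7).

Final answer: 2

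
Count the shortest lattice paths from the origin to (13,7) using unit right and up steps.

Each path has 13 right steps and 7 up steps in some order (20 steps total).
Choose which 7 of the 20 steps are up: C(20,7).

Final answer: C(20,7) = 77520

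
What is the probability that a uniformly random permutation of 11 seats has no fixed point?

D(n) = (n-1)(D(n-1) + D(n-2)), D(0)=1, D(1)=0.
Building up: D(2)=1, D(3)=2, D(4)=9, D(5)=44, D(6)=265, D(7)=1854, D(8)=14833, D(9)=133496, D(10)=1334961, D(11)=14684570.
Total arrangements: 11! = 39916800.
Probability = D(11)/11! = 1468457/3991680.

Final answer: D(11)/11! = 14684570/39916800 = 0.367879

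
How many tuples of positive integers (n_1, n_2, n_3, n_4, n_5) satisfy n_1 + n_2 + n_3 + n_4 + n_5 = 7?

Substitute n'_i = n_i - 1 (so n'_i >= 0). Then sum n'_i = 7 - 5 = 2.
Stars and bars: C(2+5-1, 5-1) = C(6,4).

Final answer: C(6,4) = 15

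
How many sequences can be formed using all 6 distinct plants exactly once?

The number of ways to arrange 6 distinct objects is 6!.

Final answer: 6! = 720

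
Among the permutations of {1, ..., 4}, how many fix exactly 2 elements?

Choose which 2 elements are fixed: C(4,2) = 6.
Derange the remaining 2 using D(j) = (j-1)(D(j-1) + D(j-2)), D(0)=1, D(1)=0: D(2)=1.
Total: 6 x 1.

Final answer: C(4,2) D(2) = 6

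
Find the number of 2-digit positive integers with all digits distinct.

First digit: 9 (not 0). Second: 9 (not first). Third: 8, etc.
Total: 9 x 9.

Final answer: 81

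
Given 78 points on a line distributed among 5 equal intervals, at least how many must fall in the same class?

By pigeonhole with 78 objects and 5 categories: ceiling(78/5).

Final answer: 16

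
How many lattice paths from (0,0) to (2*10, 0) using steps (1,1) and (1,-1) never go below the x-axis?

Total monotonic paths to (10,10): C(20,10) = 184756.
A path is bad iff it touches y = x + 1; reflecting its initial segment maps bad paths bijectively onto all paths to (9,11), of which there are C(20,11) = 167960.
Valid Dyck paths: 184756 - 167960.
(These counts are the Catalan numbers.)

Final answer: C_{10} = 16796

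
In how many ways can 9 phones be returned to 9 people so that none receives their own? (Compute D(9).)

D(n) = (n-1)(D(n-1) + D(n-2)), D(0)=1, D(1)=0.
D(2) = 1 x (0 + 1) = 1
D(3) = 2 x (1 + 0) = 2
D(4) = 3 x (2 + 1) = 9
D(5) = 4 x (9 + 2) = 44
D(6) = 5 x (44 + 9) = 265
D(7) = 6 x (265 + 44) = 1854
D(8) = 7 x (1854 + 265) = 14833
D(9) = 8 x (D(8) + D(7)) = 8 x (14833 + 1854)

Final answer: D(9) = 133496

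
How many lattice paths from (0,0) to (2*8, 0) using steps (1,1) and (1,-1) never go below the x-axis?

Total monotonic paths to (8,8): C(16,8) = 12870.
A path is bad iff it touches y = x + 1; reflecting its initial segment maps bad paths bijectively onto all paths to (7,9), of which there are C(16,9) = 11440.
Valid Dyck paths: 12870 - 11440.
(This is the Catalan number C_{8}.)

Final answer: C_{8} = 1430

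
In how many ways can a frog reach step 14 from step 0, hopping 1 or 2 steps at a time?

Let f(n) be the number of climbs. Removing the last move (1 or 2 steps) gives f(n) = f(n-1) + f(n-2); base cases f(1)=1, f(2)=2.
Computing successive values: f(1)=1, f(2)=2, f(3)=3, f(4)=5, f(5)=8, f(6)=13, f(7)=21, f(8)=34, f(9)=55, f(10)=89, f(11)=144, f(12)=233, f(13)=377, f(14)=610.

Final answer: 610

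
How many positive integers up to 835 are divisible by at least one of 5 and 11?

Multiples of 5: 167. Multiples of 11: 75. Of both (lcm=55): 15.
By inclusion-exclusion: 167 + 75 - 15.

Final answer: 227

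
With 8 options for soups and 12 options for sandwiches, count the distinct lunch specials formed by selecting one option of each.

By the multiplication principle: 8 x 12.

Final answer: 96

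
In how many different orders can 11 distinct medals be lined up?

The number of ways to arrange 11 distinct objects is 11!.

Final answer: 11! = 39916800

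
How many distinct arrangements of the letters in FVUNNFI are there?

Letters (F:2, I:1, N:2, U:1, V:1). Total letters: 7.
Permutations = 7!/(2! x 2!).

Final answer: 1260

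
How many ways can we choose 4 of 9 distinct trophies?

C(9,4) = 9!/(4! x 5!).

Final answer: \binom{9}{4} = 126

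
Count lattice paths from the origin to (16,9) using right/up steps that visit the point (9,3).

Paths (0,0)->(9,3): C(12,3) = 220.
Paths (9,3)->(16,9): C(13,6) = 1716.
By multiplication principle: 220 x 1716.

Final answer: 377520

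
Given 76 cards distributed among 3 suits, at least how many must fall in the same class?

By pigeonhole with 76 objects and 3 categories: ceiling(76/3).

Final answer: 26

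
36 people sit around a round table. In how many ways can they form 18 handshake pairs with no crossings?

This is counted by the nth Catalan number C_n. Here n = 36/2 = 18.
C_n = (2n)!/(n!(n+1)!), so C_{18} = 36!/(18! x 19!) = C(36,18)/19 = 9075135300/19.

Final answer: C_{18} = 477638700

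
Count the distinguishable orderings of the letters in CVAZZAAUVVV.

Letters (A:3, C:1, U:1, V:4, Z:2). Total letters: 11.
Permutations = 11!/(4! x 3! x 2!).

Final answer: 138600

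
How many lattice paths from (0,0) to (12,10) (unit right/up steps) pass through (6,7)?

Paths (0,0)->(6,7): C(13,7) = 1716.
Paths (6,7)->(12,10): C(9,3) = 84.
By multiplication principle: 1716 x 84.

Final answer: 144144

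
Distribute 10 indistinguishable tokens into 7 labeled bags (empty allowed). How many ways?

Stars and bars: C(n+k-1, k-1) = C(16,6).

Final answer: C(16,6) = 8008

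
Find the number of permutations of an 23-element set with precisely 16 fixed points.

Choose which 16 elements are fixed: C(23,16) = 245157.
Derange the remaining 7 using D(j) = (j-1)(D(j-1) + D(j-2)), D(0)=1, D(1)=0: D(2)=1, D(3)=2, D(4)=9, D(5)=44, D(6)=265, D(7)=1854.
Total: 245157 x 1854.

Final answer: C(23,16) D(7) = 454521078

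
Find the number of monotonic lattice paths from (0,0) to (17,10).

Each path has 17 right steps and 10 up steps in some order (27 steps total).
Choose which 10 of the 27 steps are up: C(27,10).

Final answer: C(27,10) = 8436285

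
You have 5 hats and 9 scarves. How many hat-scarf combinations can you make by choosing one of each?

By the multiplication principle: 5 x 9.

Final answer: 45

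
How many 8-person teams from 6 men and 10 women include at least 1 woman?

Sum over valid woman counts:
C(10,2)C(6,6) = 45
C(10,3)C(6,5) = 720
C(10,4)C(6,4) = 3150
C(10,5)C(6,3) = 5040
C(10,6)C(6,2) = 3150
C(10,7)C(6,1) = 720
C(10,8)C(6,0) = 45
Total: 45 + 720 + 3150 + 5040 + 3150 + 720 + 45.

Final answer: 12870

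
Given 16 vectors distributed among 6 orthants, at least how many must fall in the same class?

By pigeonhole with 16 objects and 6 categories: ceiling(16/6).

Final answer: 3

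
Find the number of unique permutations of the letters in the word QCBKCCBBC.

Letters (B:3, C:4, K:1, Q:1). Total letters: 9.
Permutations = 9!/(4! x 3!).

Final answer: 2520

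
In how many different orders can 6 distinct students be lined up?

The number of ways to arrange 6 distinct objects is 6!.

Final answer: 6! = 720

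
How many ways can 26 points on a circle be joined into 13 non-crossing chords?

The structures are counted by the Catalan number C_n. Here n = 26/2 = 13.
C_n = C(2n,n) - C(2n,n+1), so C_{13} = C(26,13) - C(26,14) = 10400600 - 9657700.

Final answer: C_{13} = 742900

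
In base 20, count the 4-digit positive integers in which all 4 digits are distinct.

First digit: 19 (nonzero). Second: 19 (not first). Third: 18, etc.
Total: 19 x 19 x 18 x 17.

Final answer: 110466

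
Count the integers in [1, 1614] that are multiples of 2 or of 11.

Multiples of 2: 807. Multiples of 11: 146. Of both (lcm=22): 73.
By inclusion-exclusion: 807 + 146 - 73.

Final answer: 880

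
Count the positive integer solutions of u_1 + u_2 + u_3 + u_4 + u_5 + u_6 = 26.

Substitute u'_i = u_i - 1 (so u'_i >= 0). Then sum u'_i = 26 - 6 = 20.
Stars and bars: C(20+6-1, 6-1) = C(25,5).

Final answer: C(25,5) = 53130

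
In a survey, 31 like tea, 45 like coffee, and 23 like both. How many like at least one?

|A union B| = |A| + |B| - |A intersect B| = 31 + 45 - 23.

Final answer: 53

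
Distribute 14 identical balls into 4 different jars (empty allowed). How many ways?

Stars and bars: C(n+k-1, k-1) = C(17,3).

Final answer: C(17,3) = 680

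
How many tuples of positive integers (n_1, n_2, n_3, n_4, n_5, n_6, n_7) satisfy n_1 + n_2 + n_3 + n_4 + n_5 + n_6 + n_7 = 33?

Substitute n'_i = n_i - 1 (so n'_i >= 0). Then sum n'_i = 33 - 7 = 26.
Stars and bars: C(26+7-1, 7-1) = C(32,6).

Final answer: C(32,6) = 906192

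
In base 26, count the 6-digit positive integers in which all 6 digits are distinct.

First digit: 25 (nonzero). Second: 25 (not first). Third: 24, etc.
Total: 25 x 25 x 24 x 23 x 22 x 21.

Final answer: 159390000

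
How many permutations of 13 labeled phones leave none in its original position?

D(n) = (n-1)(D(n-1) + D(n-2)), D(0)=1, D(1)=0.
D(2) = 1 x (0 + 1) = 1
D(3) = 2 x (1 + 0) = 2
D(4) = 3 x (2 + 1) = 9
D(5) = 4 x (9 + 2) = 44
D(6) = 5 x (44 + 9) = 265
D(7) = 6 x (265 + 44) = 1854
D(8) = 7 x (1854 + 265) = 14833
D(9) = 8 x (14833 + 1854) = 133496
D(10) = 9 x (133496 + 14833) = 1334961
D(11) = 10 x (1334961 + 133496) = 14684570
D(12) = 11 x (14684570 + 1334961) = 176214841
D(13) = 12 x (D(12) + D(11)) = 12 x (176214841 + 14684570)

Final answer: D(13) = 2290792932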